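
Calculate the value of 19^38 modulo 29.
Using Fermat: 19^{28} ≡ 1 (mod 29). 38 ≡ 10 (mod 28). So 19^{38} ≡ 19^{10} ≡ 6 (mod 29)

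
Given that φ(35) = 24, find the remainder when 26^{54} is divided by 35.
By Euler: 26^{24} ≡ 1 (mod 35) since gcd(26, 35) = 1. 54 = 2×24 + 6. So 26^{54} ≡ 26^{6} ≡ 1 (mod 35)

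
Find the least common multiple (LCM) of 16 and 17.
272

First find GCD(16, 17) using the Euclidean algorithm:
16 = 0 × 17 + 16
17 = 1 × 16 + 1
16 = 16 × 1 + 0
GCD(16, 17) = 1

LCM formula: LCM(a, b) = (a × b) / GCD(a, b)
LCM(16, 17) = (16 × 17) / 1
LCM(16, 17) = 272 / 1
LCM(16, 17) = 272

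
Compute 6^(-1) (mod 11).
2

Using Extended Euclidean Algorithm:
gcd(6, 11) = 1
Bezout coefficients: 6 × 2 + 11 × -1 = 1
So 6 × 2 ≡ 1 (mod 11)
The inverse is 2 mod 11 = 2
Verification: 6 × 2 = 12 = 1 × 11 + 1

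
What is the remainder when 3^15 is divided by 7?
Using Fermat: 3^{6} ≡ 1 (mod 7). 15 ≡ 3 (mod 6). So 3^{15} ≡ 3^{3} ≡ 6 (mod 7)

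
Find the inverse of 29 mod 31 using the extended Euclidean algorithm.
Extended GCD: 29(15) + 31(-14) = 1. So 29^(-1) ≡ 15 ≡ 15 (mod 31). Verify: 29 × 15 = 435 ≡ 1 (mod 31)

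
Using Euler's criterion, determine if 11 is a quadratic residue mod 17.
By Euler's criterion: 11^{8} ≡ 16 (mod 17). Since this equals -1 (≡ 16), 11 is not a QR.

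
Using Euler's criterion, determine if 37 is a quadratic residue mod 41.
By Euler's criterion: 37^{20} ≡ 1 (mod 41). Since this equals 1, 37 is a QR.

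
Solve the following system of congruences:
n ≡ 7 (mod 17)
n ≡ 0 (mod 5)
75

Using the Chinese Remainder Theorem:
M = product of moduli = 85
For equation 1: M_1 = 5, 5 ≡ 5 (mod 17), inverse of 5 mod 17 is 7 (check: 5 × 7 = 35 ≡ 1 (mod 17))
For equation 2: M_2 = 17, 17 ≡ 2 (mod 5), inverse of 17 mod 5 is 3 (check: 2 × 3 = 6 ≡ 1 (mod 5))
Combine: n ≡ Σ r_i×M_i×(M_i⁻¹ mod m_i) = 7×5×7 + 0×17×3 = 245 + 0 = 245
245 mod 85 = 75
n ≡ 75 (mod 85)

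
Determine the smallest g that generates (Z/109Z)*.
6

A primitive root g modulo p has order p-1 = 108
Prime divisors of 108: [2, 3]
g is a primitive root iff g^(108/q) ≢ 1 (mod 109) for each prime divisor q
Testing small values:
  g = 2: 2^54 ≡ 108, 2^36 ≡ 1 (mod 109) → 2^36 ≡ 1, not primitive root
  g = 3: 3^54 ≡ 1, 3^36 ≡ 63 (mod 109) → 3^54 ≡ 1, not primitive root
  g = 4: 4^54 ≡ 1, 4^36 ≡ 1 (mod 109) → 4^54 ≡ 1, not primitive root
  g = 5: 5^54 ≡ 1, 5^36 ≡ 63 (mod 109) → 5^54 ≡ 1, not primitive root
  g = 6: 6^54 ≡ 108, 6^36 ≡ 63 (mod 109) → none is 1, primitive root!
The smallest primitive root is 6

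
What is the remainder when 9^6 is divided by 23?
6 = 4 + 2 (binary 110). Repeated squaring mod 23: 9^1 ≡ 9; 9^2 ≡ 9² = 81 ≡ 12; 9^4 ≡ 12² = 144 ≡ 6. Multiply: 9^6 = 9^4 × 9^2 ≡ 6 × 12 (mod 23): 6 × 12 = 72 ≡ 3. So 9^6 ≡ 3 (mod 23).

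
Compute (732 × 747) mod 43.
16

(732 × 747) = 546804
546804 mod 43 = 16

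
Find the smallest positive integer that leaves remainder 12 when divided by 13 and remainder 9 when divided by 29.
M = 13 × 29 = 377. M₁ = 29, y₁ ≡ 9 (mod 13). M₂ = 13, y₂ ≡ 9 (mod 29). n = 12×29×9 + 9×13×9 ≡ 38 (mod 377). The smallest positive such number is 38.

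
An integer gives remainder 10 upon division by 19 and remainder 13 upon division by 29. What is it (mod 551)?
M = 19 × 29 = 551. M₁ = 29, y₁ ≡ 2 (mod 19). M₂ = 19, y₂ ≡ 26 (mod 29). y = 10×29×2 + 13×19×26 ≡ 390 (mod 551). The smallest positive such number is 390.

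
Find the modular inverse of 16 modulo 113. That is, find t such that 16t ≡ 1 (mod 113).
106

Using Extended Euclidean Algorithm:
gcd(16, 113) = 1
Bezout coefficients: 16 × -7 + 113 × 1 = 1
So 16 × -7 ≡ 1 (mod 113)
The inverse is -7 mod 113 = 106
Verification: 16 × 106 = 1696 = 15 × 113 + 1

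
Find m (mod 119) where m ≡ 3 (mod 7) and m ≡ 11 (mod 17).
M = 7 × 17 = 119. M₁ = 17, y₁ ≡ 5 (mod 7). M₂ = 7, y₂ ≡ 5 (mod 17). m = 3×17×5 + 11×7×5 ≡ 45 (mod 119)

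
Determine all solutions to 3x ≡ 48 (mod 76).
16

Since gcd(3, 76) = 1 divides 48, a solution exists.
Multiply both sides by the inverse of 3 mod 76:
  3^(-1) mod 76 = 51
  x ≡ 51 × 48 ≡ 2448 ≡ 16 (mod 76)
Verification: 3 × 16 = 48 = 0 × 76 + 48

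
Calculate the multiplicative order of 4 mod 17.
Powers of 4 mod 17: 4^1≡4, 4^2≡16, 4^3≡13, 4^4≡1. Order = 4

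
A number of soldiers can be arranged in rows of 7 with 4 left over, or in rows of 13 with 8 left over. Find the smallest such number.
M = 7 × 13 = 91. M₁ = 13, y₁ ≡ 6 (mod 7). M₂ = 7, y₂ ≡ 2 (mod 13). n = 4×13×6 + 8×7×2 ≡ 60 (mod 91). The smallest positive such number is 60.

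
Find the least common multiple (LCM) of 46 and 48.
1104

First find GCD(46, 48) using the Euclidean algorithm:
46 = 0 × 48 + 46
48 = 1 × 46 + 2
46 = 23 × 2 + 0
GCD(46, 48) = 2

LCM formula: LCM(a, b) = (a × b) / GCD(a, b)
LCM(46, 48) = (46 × 48) / 2
LCM(46, 48) = 2208 / 2
LCM(46, 48) = 1104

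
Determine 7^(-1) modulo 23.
7^(-1) ≡ 10 (mod 23). Verification: 7 × 10 = 70 ≡ 1 (mod 23)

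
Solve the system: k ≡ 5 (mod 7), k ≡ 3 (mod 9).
M = 7 × 9 = 63. M₁ = 9, y₁ ≡ 4 (mod 7). M₂ = 7, y₂ ≡ 4 (mod 9). k = 5×9×4 + 3×7×4 ≡ 12 (mod 63)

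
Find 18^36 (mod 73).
Using repeated squaring. 36 = 32 + 4 (binary 100100). Repeated squaring mod 73: 18^1 ≡ 18; 18^2 ≡ 18² = 324 ≡ 32; 18^4 ≡ 32² = 1024 ≡ 2; 18^8 ≡ 2² = 4 ≡ 4; 18^16 ≡ 4² = 16 ≡ 16; 18^32 ≡ 16² = 256 ≡ 37. Multiply: 18^36 = 18^32 × 18^4 ≡ 37 × 2 (mod 73): 37 × 2 = 74 ≡ 1. So 18^36 ≡ 1 (mod 73).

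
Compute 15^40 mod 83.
Using repeated squaring. 40 = 32 + 8 (binary 101000). Repeated squaring mod 83: 15^1 ≡ 15; 15^2 ≡ 15² = 225 ≡ 59; 15^4 ≡ 59² = 3481 ≡ 78; 15^8 ≡ 78² = 6084 ≡ 25; 15^16 ≡ 25² = 625 ≡ 44; 15^32 ≡ 44² = 1936 ≡ 27. Multiply: 15^40 = 15^32 × 15^8 ≡ 27 × 25 (mod 83): 27 × 25 = 675 ≡ 11. So 15^40 ≡ 11 (mod 83).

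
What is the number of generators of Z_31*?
Number of primitive roots mod 31 = φ(30) = 8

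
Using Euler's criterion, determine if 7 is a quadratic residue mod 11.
By Euler's criterion: 7^{5} ≡ 10 (mod 11). Since this equals -1 (≡ 10), 7 is not a QR.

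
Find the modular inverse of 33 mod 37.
33^(-1) ≡ 9 (mod 37). Verification: 33 × 9 = 297 ≡ 1 (mod 37)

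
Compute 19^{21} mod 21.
13

Using successive squaring:
Binary expansion of 21: 10101
Powers of 19 mod 21 (each is the square of the previous):
  19^1 ≡ 19 (mod 21)
  19^2 ≡ 19² = 361 ≡ 4 (mod 21)
  19^4 ≡ 4² = 16 ≡ 16 (mod 21)
  19^8 ≡ 16² = 256 ≡ 4 (mod 21)
  19^16 ≡ 4² = 16 ≡ 16 (mod 21)
21 = 16 + 4 + 1, so 19^21 = 19^16 × 19^4 × 19^1 ≡ 16 × 16 × 19 (mod 21)
Multiplying step by step:
  16 × 16 = 256 ≡ 4 (mod 21)
  4 × 19 = 76 ≡ 13 (mod 21)
Result: 19^21 ≡ 13 (mod 21)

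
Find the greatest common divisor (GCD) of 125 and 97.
1

Using the Euclidean algorithm:
125 = 1 × 97 + 28
97 = 3 × 28 + 13
28 = 2 × 13 + 2
13 = 6 × 2 + 1
2 = 2 × 1 + 0

GCD(125, 97) = 1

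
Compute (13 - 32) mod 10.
1

(13 - 32) = -19
-19 mod 10 = 1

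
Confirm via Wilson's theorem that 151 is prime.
(150)! mod 151 = 150. Since this equals -1 (mod 151), Wilson confirms 151 is prime.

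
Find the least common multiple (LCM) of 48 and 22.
528

First find GCD(48, 22) using the Euclidean algorithm:
48 = 2 × 22 + 4
22 = 5 × 4 + 2
4 = 2 × 2 + 0
GCD(48, 22) = 2

LCM formula: LCM(a, b) = (a × b) / GCD(a, b)
LCM(48, 22) = (48 × 22) / 2
LCM(48, 22) = 1056 / 2
LCM(48, 22) = 528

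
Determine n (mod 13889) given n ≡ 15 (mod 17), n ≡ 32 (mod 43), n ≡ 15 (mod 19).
10997

Using the Chinese Remainder Theorem:
M = product of moduli = 13889
For equation 1: M_1 = 817, 817 ≡ 1 (mod 17), inverse of 817 mod 17 is 1 (check: 1 × 1 = 1 ≡ 1 (mod 17))
For equation 2: M_2 = 323, 323 ≡ 22 (mod 43), inverse of 323 mod 43 is 2 (check: 22 × 2 = 44 ≡ 1 (mod 43))
For equation 3: M_3 = 731, 731 ≡ 9 (mod 19), inverse of 731 mod 19 is 17 (check: 9 × 17 = 153 ≡ 1 (mod 19))
Combine: n ≡ Σ r_i×M_i×(M_i⁻¹ mod m_i) = 15×817×1 + 32×323×2 + 15×731×17 = 12255 + 20672 + 186405 = 219332
219332 mod 13889 = 10997
n ≡ 10997 (mod 13889)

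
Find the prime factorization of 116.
2^2 × 29

Divide by primes starting from smallest:
116 ÷ 2 = 58
58 ÷ 2 = 29
29 ÷ 29 = 1

116 = 2^2 × 29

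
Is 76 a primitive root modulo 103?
No

To verify, check if 76^(102/q) ≢ 1 (mod 103) for each prime divisor q of 102
Divisors of 102 = 102: [1, 2, 3, 6, 17, 34, 51, 102]
  76^(102/17) = 76^6 ≡ 100 (mod 103)
  76^(102/2) = 76^51 ≡ 1 (mod 103)
  76^(102/3) = 76^34 ≡ 1 (mod 103)
Conclusion: 76 is not a primitive root modulo 103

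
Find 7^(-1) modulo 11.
8

Using Extended Euclidean Algorithm:
gcd(7, 11) = 1
Bezout coefficients: 7 × -3 + 11 × 2 = 1
So 7 × -3 ≡ 1 (mod 11)
The inverse is -3 mod 11 = 8
Verification: 7 × 8 = 56 = 5 × 11 + 1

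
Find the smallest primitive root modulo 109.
p - 1 = 108 has prime divisors 2, 3. h is a primitive root mod 109 iff h^(108/q) ≢ 1 (mod 109) for each such q.
h = 2: 2^54 ≡ 108, 2^36 ≡ 1 (mod 109); 2^36 ≡ 1, so not a primitive root.
h = 3: 3^54 ≡ 1, 3^36 ≡ 63 (mod 109); 3^54 ≡ 1, so not a primitive root.
h = 4: 4^54 ≡ 1, 4^36 ≡ 1 (mod 109); 4^54 ≡ 1, so not a primitive root.
h = 5: 5^54 ≡ 1, 5^36 ≡ 63 (mod 109); 5^54 ≡ 1, so not a primitive root.
h = 6: 6^54 ≡ 108, 6^36 ≡ 63 (mod 109); none is 1, so 6 has order 108 and is a primitive root.
The smallest primitive root mod 109 is g = 6.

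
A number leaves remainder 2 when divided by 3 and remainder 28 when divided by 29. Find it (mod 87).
M = 3 × 29 = 87. M₁ = 29, y₁ ≡ 2 (mod 3). M₂ = 3, y₂ ≡ 10 (mod 29). k = 2×29×2 + 28×3×10 ≡ 86 (mod 87)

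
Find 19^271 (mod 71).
Using Fermat: 19^{70} ≡ 1 (mod 71). 271 ≡ 61 (mod 70). So 19^{271} ≡ 19^{61} ≡ 60 (mod 71)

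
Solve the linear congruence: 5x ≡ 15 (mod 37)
3

Since gcd(5, 37) = 1 divides 15, a solution exists.
Multiply both sides by the inverse of 5 mod 37:
  5^(-1) mod 37 = 15
  x ≡ 15 × 15 ≡ 225 ≡ 3 (mod 37)
Verification: 5 × 3 = 15 = 0 × 37 + 15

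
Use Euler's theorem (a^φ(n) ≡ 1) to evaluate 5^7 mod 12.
By Euler: 5^{4} ≡ 1 (mod 12) since gcd(5, 12) = 1. 7 = 1×4 + 3. So 5^{7} ≡ 5^{3} ≡ 5 (mod 12)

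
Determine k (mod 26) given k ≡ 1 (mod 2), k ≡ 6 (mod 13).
19

Using the Chinese Remainder Theorem:
M = product of moduli = 26
For equation 1: M_1 = 13, 13 ≡ 1 (mod 2), inverse of 13 mod 2 is 1 (check: 1 × 1 = 1 ≡ 1 (mod 2))
For equation 2: M_2 = 2, 2 ≡ 2 (mod 13), inverse of 2 mod 13 is 7 (check: 2 × 7 = 14 ≡ 1 (mod 13))
Combine: k ≡ Σ r_i×M_i×(M_i⁻¹ mod m_i) = 1×13×1 + 6×2×7 = 13 + 84 = 97
97 mod 26 = 19
k ≡ 19 (mod 26)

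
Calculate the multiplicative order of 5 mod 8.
Powers of 5 mod 8: 5^1≡5, 5^2≡1. Order = 2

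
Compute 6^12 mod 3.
Using repeated squaring. 6 ≡ 0 (mod 3). 12 = 8 + 4 (binary 1100). Repeated squaring mod 3: 0^1 ≡ 0; 0^2 ≡ 0² = 0 ≡ 0; 0^4 ≡ 0² = 0 ≡ 0; 0^8 ≡ 0² = 0 ≡ 0. Multiply: 6^12 ≡ 0^8 × 0^4 ≡ 0 × 0 (mod 3): 0 × 0 = 0 ≡ 0. So 6^12 ≡ 0 (mod 3).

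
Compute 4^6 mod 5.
6 = 4 + 2 (binary 110). Repeated squaring mod 5: 4^1 ≡ 4; 4^2 ≡ 4² = 16 ≡ 1; 4^4 ≡ 1² = 1 ≡ 1. Multiply: 4^6 = 4^4 × 4^2 ≡ 1 × 1 (mod 5): 1 × 1 = 1 ≡ 1. So 4^6 ≡ 1 (mod 5).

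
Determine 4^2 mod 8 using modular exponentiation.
2 = 2 (binary 10). Repeated squaring mod 8: 4^1 ≡ 4; 4^2 ≡ 4² = 16 ≡ 0. So 4^2 ≡ 0 (mod 8).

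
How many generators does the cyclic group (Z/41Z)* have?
16

The number of primitive roots modulo p is φ(p-1) = φ(40)
φ(40) = 16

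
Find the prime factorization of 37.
37

Divide by primes starting from smallest:
37 ÷ 37 = 1

37 = 37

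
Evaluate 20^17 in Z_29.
Using repeated squaring. 17 = 16 + 1 (binary 10001). Repeated squaring mod 29: 20^1 ≡ 20; 20^2 ≡ 20² = 400 ≡ 23; 20^4 ≡ 23² = 529 ≡ 7; 20^8 ≡ 7² = 49 ≡ 20; 20^16 ≡ 20² = 400 ≡ 23. Multiply: 20^17 = 20^16 × 20^1 ≡ 23 × 20 (mod 29): 23 × 20 = 460 ≡ 25. So 20^17 ≡ 25 (mod 29).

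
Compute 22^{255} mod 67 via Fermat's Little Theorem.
15

By Fermat's Little Theorem, a^(p-1) ≡ 1 (mod p) for prime p and gcd(a, p) = 1
Here p = 67, so 22^66 ≡ 1 (mod 67)
We can reduce the exponent: 255 mod 66 = 57
So 22^255 ≡ 22^57 (mod 67)
Computing: 22^57 mod 67 = 15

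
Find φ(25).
20

Prime factorization: 25 = 5^2
Using the formula φ(n) = n × Π(1 - 1/p) for each prime factor p:
φ(25) = 25 × (1 - 1/5)
φ(25) = 20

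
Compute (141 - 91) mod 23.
4

(141 - 91) = 50
50 mod 23 = 4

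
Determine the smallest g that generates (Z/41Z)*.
6

A primitive root g modulo p has order p-1 = 40
Prime divisors of 40: [2, 5]
g is a primitive root iff g^(40/q) ≢ 1 (mod 41) for each prime divisor q
Testing small values:
  g = 2: 2^20 ≡ 1, 2^8 ≡ 10 (mod 41) → 2^20 ≡ 1, not primitive root
  g = 3: 3^20 ≡ 40, 3^8 ≡ 1 (mod 41) → 3^8 ≡ 1, not primitive root
  g = 4: 4^20 ≡ 1, 4^8 ≡ 18 (mod 41) → 4^20 ≡ 1, not primitive root
  g = 5: 5^20 ≡ 1, 5^8 ≡ 18 (mod 41) → 5^20 ≡ 1, not primitive root
  g = 6: 6^20 ≡ 40, 6^8 ≡ 10 (mod 41) → none is 1, primitive root!
The smallest primitive root is 6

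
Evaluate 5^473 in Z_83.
Using Fermat: 5^{82} ≡ 1 (mod 83). 473 ≡ 63 (mod 82). So 5^{473} ≡ 5^{63} ≡ 46 (mod 83)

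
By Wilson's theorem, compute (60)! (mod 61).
By Wilson's theorem, (60)! ≡ -1 ≡ 60 (mod 61)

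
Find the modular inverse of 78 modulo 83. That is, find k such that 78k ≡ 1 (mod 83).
33

Using Extended Euclidean Algorithm:
gcd(78, 83) = 1
Bezout coefficients: 78 × 33 + 83 × -31 = 1
So 78 × 33 ≡ 1 (mod 83)
The inverse is 33 mod 83 = 33
Verification: 78 × 33 = 2574 = 31 × 83 + 1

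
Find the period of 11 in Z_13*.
Powers of 11 mod 13: 11^1≡11, 11^2≡4, 11^3≡5, 11^4≡3, 11^5≡7, 11^6≡12, 11^7≡2, 11^8≡9, 11^9≡8, 11^10≡10, 11^11≡6, 11^12≡1. Order = 12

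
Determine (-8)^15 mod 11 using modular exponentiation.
Using Fermat: (-8)^{10} ≡ 1 (mod 11). 15 ≡ 5 (mod 10). So (-8)^{15} ≡ (-8)^{5} ≡ 1 (mod 11)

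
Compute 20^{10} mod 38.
20

Using successive squaring:
Binary expansion of 10: 1010
Powers of 20 mod 38 (each is the square of the previous):
  20^1 ≡ 20 (mod 38)
  20^2 ≡ 20² = 400 ≡ 20 (mod 38)
  20^4 ≡ 20² = 400 ≡ 20 (mod 38)
  20^8 ≡ 20² = 400 ≡ 20 (mod 38)
10 = 8 + 2, so 20^10 = 20^8 × 20^2 ≡ 20 × 20 (mod 38)
Multiplying step by step:
  20 × 20 = 400 ≡ 20 (mod 38)
Result: 20^10 ≡ 20 (mod 38)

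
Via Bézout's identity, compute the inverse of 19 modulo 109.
Extended GCD: 19(23) + 109(-4) = 1. So 19^(-1) ≡ 23 ≡ 23 (mod 109). Verify: 19 × 23 = 437 ≡ 1 (mod 109)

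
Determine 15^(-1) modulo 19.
15^(-1) ≡ 14 (mod 19). Verification: 15 × 14 = 210 ≡ 1 (mod 19)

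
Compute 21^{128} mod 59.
16

Using successive squaring:
Binary expansion of 128: 10000000
Powers of 21 mod 59 (each is the square of the previous):
  21^1 ≡ 21 (mod 59)
  21^2 ≡ 21² = 441 ≡ 28 (mod 59)
  21^4 ≡ 28² = 784 ≡ 17 (mod 59)
  21^8 ≡ 17² = 289 ≡ 53 (mod 59)
  21^16 ≡ 53² = 2809 ≡ 36 (mod 59)
  21^32 ≡ 36² = 1296 ≡ 57 (mod 59)
  21^64 ≡ 57² = 3249 ≡ 4 (mod 59)
  21^128 ≡ 4² = 16 ≡ 16 (mod 59)
128 is a power of 2, so 21^128 is the last square: ≡ 16 (mod 59)
Result: 21^128 ≡ 16 (mod 59)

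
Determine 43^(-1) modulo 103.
43^(-1) ≡ 12 (mod 103). Verification: 43 × 12 = 516 ≡ 1 (mod 103)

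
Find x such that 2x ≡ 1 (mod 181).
2^(-1) ≡ 91 (mod 181). Verification: 2 × 91 = 182 ≡ 1 (mod 181)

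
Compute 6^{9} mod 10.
6

Using successive squaring:
Binary expansion of 9: 1001
Powers of 6 mod 10 (each is the square of the previous):
  6^1 ≡ 6 (mod 10)
  6^2 ≡ 6² = 36 ≡ 6 (mod 10)
  6^4 ≡ 6² = 36 ≡ 6 (mod 10)
  6^8 ≡ 6² = 36 ≡ 6 (mod 10)
9 = 8 + 1, so 6^9 = 6^8 × 6^1 ≡ 6 × 6 (mod 10)
Multiplying step by step:
  6 × 6 = 36 ≡ 6 (mod 10)
Result: 6^9 ≡ 6 (mod 10)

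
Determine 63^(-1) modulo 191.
63^(-1) ≡ 94 (mod 191). Verification: 63 × 94 = 5922 ≡ 1 (mod 191)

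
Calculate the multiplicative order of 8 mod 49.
Powers of 8 mod 49: 8^1≡8, 8^2≡15, 8^3≡22, 8^4≡29, 8^5≡36, 8^6≡43, 8^7≡1. Order = 7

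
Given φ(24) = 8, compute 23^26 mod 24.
By Euler: 23^{8} ≡ 1 (mod 24) since gcd(23, 24) = 1. 26 = 3×8 + 2. So 23^{26} ≡ 23^{2} ≡ 1 (mod 24)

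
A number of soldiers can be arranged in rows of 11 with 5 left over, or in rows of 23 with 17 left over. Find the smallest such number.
M = 11 × 23 = 253. M₁ = 23, y₁ ≡ 1 (mod 11). M₂ = 11, y₂ ≡ 21 (mod 23). x = 5×23×1 + 17×11×21 ≡ 247 (mod 253). The smallest positive such number is 247.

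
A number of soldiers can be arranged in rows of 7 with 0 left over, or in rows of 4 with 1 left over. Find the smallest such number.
M = 7 × 4 = 28. M₁ = 4, y₁ ≡ 2 (mod 7). M₂ = 7, y₂ ≡ 3 (mod 4). y = 0×4×2 + 1×7×3 ≡ 21 (mod 28). The smallest positive such number is 21.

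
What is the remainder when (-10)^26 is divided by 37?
Using repeated squaring. (-10) ≡ 27 (mod 37). 26 = 16 + 8 + 2 (binary 11010). Repeated squaring mod 37: 27^1 ≡ 27; 27^2 ≡ 27² = 729 ≡ 26; 27^4 ≡ 26² = 676 ≡ 10; 27^8 ≡ 10² = 100 ≡ 26; 27^16 ≡ 26² = 676 ≡ 10. Multiply: (-10)^26 ≡ 27^16 × 27^8 × 27^2 ≡ 10 × 26 × 26 (mod 37): 10 × 26 = 260 ≡ 1; 1 × 26 = 26 ≡ 26. So (-10)^26 ≡ 26 (mod 37).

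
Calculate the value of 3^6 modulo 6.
6 = 4 + 2 (binary 110). Repeated squaring mod 6: 3^1 ≡ 3; 3^2 ≡ 3² = 9 ≡ 3; 3^4 ≡ 3² = 9 ≡ 3. Multiply: 3^6 = 3^4 × 3^2 ≡ 3 × 3 (mod 6): 3 × 3 = 9 ≡ 3. So 3^6 ≡ 3 (mod 6).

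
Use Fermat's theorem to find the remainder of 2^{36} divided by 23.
8

By Fermat's Little Theorem, a^(p-1) ≡ 1 (mod p) for prime p and gcd(a, p) = 1
Here p = 23, so 2^22 ≡ 1 (mod 23)
We can reduce the exponent: 36 mod 22 = 14
So 2^36 ≡ 2^14 (mod 23)
Computing: 2^14 mod 23 = 8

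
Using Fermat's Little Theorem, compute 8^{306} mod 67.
22

By Fermat's Little Theorem, a^(p-1) ≡ 1 (mod p) for prime p and gcd(a, p) = 1
Here p = 67, so 8^66 ≡ 1 (mod 67)
We can reduce the exponent: 306 mod 66 = 42
So 8^306 ≡ 8^42 (mod 67)
Computing: 8^42 mod 67 = 22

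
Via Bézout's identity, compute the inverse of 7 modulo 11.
Extended GCD: 7(-3) + 11(2) = 1. So 7^(-1) ≡ 8 ≡ 8 (mod 11). Verify: 7 × 8 = 56 ≡ 1 (mod 11)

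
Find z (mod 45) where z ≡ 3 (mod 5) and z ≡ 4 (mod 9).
M = 5 × 9 = 45. M₁ = 9, y₁ ≡ 4 (mod 5). M₂ = 5, y₂ ≡ 2 (mod 9). z = 3×9×4 + 4×5×2 ≡ 13 (mod 45)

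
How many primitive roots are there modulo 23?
Number of primitive roots mod 23 = φ(22) = 10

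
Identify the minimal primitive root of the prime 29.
p - 1 = 28 has prime divisors 2, 7. h is a primitive root mod 29 iff h^(28/q) ≢ 1 (mod 29) for each such q.
h = 2: 2^14 ≡ 28, 2^4 ≡ 16 (mod 29); none is 1, so 2 has order 28 and is a primitive root.
The smallest primitive root mod 29 is g = 2.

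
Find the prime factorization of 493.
17 × 29

Divide by primes starting from smallest:
493 ÷ 17 = 29
29 ÷ 29 = 1

493 = 17 × 29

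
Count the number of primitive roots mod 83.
Number of primitive roots mod 83 = φ(82) = 40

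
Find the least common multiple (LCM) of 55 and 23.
1265

First find GCD(55, 23) using the Euclidean algorithm:
55 = 2 × 23 + 9
23 = 2 × 9 + 5
9 = 1 × 5 + 4
5 = 1 × 4 + 1
4 = 4 × 1 + 0
GCD(55, 23) = 1

LCM formula: LCM(a, b) = (a × b) / GCD(a, b)
LCM(55, 23) = (55 × 23) / 1
LCM(55, 23) = 1265 / 1
LCM(55, 23) = 1265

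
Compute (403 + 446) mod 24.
9

(403 + 446) = 849
849 mod 24 = 9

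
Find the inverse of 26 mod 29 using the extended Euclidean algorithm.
Extended GCD: 26(-10) + 29(9) = 1. So 26^(-1) ≡ 19 ≡ 19 (mod 29). Verify: 26 × 19 = 494 ≡ 1 (mod 29)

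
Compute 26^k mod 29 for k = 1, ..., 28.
g^1, g^2, ..., g^{28} mod 29: {26, 9, 2, 23, 18, 4, 17, 7, 8, 5, 14, 16, 10, 28, 3, 20, 27, 6, 11, 25, 12, 22, 21, 24, 15, 13, 19, 1}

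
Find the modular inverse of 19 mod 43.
19^(-1) ≡ 34 (mod 43). Verification: 19 × 34 = 646 ≡ 1 (mod 43)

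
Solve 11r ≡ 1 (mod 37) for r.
11^(-1) ≡ 27 (mod 37). Verification: 11 × 27 = 297 ≡ 1 (mod 37)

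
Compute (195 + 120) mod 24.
3

(195 + 120) = 315
315 mod 24 = 3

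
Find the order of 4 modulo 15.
Powers of 4 mod 15: 4^1≡4, 4^2≡1. Order = 2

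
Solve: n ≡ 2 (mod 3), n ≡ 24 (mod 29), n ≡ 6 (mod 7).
M = 3 × 29 × 7 = 609. M₁ = 203, y₁ ≡ 2 (mod 3). M₂ = 21, y₂ ≡ 18 (mod 29). M₃ = 87, y₃ ≡ 5 (mod 7). n = 2×203×2 + 24×21×18 + 6×87×5 ≡ 314 (mod 609)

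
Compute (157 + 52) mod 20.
9

(157 + 52) = 209
209 mod 20 = 9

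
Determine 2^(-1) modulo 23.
2^(-1) ≡ 12 (mod 23). Verification: 2 × 12 = 24 ≡ 1 (mod 23)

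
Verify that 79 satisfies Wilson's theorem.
(78)! mod 79 = 78. Since this equals -1 (mod 79), Wilson confirms 79 is prime.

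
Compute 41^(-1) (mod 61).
3

Using Extended Euclidean Algorithm:
gcd(41, 61) = 1
Bezout coefficients: 41 × 3 + 61 × -2 = 1
So 41 × 3 ≡ 1 (mod 61)
The inverse is 3 mod 61 = 3
Verification: 41 × 3 = 123 = 2 × 61 + 1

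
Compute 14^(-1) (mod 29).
27

Using Extended Euclidean Algorithm:
gcd(14, 29) = 1
Bezout coefficients: 14 × -2 + 29 × 1 = 1
So 14 × -2 ≡ 1 (mod 29)
The inverse is -2 mod 29 = 27
Verification: 14 × 27 = 378 = 13 × 29 + 1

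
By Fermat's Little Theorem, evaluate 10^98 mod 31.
By Fermat: 10^{30} ≡ 1 (mod 31). 98 = 3×30 + 8. So 10^{98} ≡ 10^{8} ≡ 14 (mod 31)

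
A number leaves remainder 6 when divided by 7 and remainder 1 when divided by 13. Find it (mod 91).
M = 7 × 13 = 91. M₁ = 13, y₁ ≡ 6 (mod 7). M₂ = 7, y₂ ≡ 2 (mod 13). t = 6×13×6 + 1×7×2 ≡ 27 (mod 91)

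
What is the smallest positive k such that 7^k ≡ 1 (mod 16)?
Powers of 7 mod 16: 7^1≡7, 7^2≡1. Order = 2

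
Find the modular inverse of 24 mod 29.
24^(-1) ≡ 23 (mod 29). Verification: 24 × 23 = 552 ≡ 1 (mod 29)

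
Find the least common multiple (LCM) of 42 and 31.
1302

First find GCD(42, 31) using the Euclidean algorithm:
42 = 1 × 31 + 11
31 = 2 × 11 + 9
11 = 1 × 9 + 2
9 = 4 × 2 + 1
2 = 2 × 1 + 0
GCD(42, 31) = 1

LCM formula: LCM(a, b) = (a × b) / GCD(a, b)
LCM(42, 31) = (42 × 31) / 1
LCM(42, 31) = 1302 / 1
LCM(42, 31) = 1302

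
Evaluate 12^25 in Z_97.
Using repeated squaring. 25 = 16 + 8 + 1 (binary 11001). Repeated squaring mod 97: 12^1 ≡ 12; 12^2 ≡ 12² = 144 ≡ 47; 12^4 ≡ 47² = 2209 ≡ 75; 12^8 ≡ 75² = 5625 ≡ 96; 12^16 ≡ 96² = 9216 ≡ 1. Multiply: 12^25 = 12^16 × 12^8 × 12^1 ≡ 1 × 96 × 12 (mod 97): 1 × 96 = 96 ≡ 96; 96 × 12 = 1152 ≡ 85. So 12^25 ≡ 85 (mod 97).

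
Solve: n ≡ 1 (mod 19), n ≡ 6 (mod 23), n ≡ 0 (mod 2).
M = 19 × 23 × 2 = 874. M₁ = 46, y₁ ≡ 12 (mod 19). M₂ = 38, y₂ ≡ 20 (mod 23). M₃ = 437, y₃ ≡ 1 (mod 2). n = 1×46×12 + 6×38×20 + 0×437×1 ≡ 742 (mod 874)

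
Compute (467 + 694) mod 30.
21

(467 + 694) = 1161
1161 mod 30 = 21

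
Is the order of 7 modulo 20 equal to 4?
Yes, ord_20(7) = 4.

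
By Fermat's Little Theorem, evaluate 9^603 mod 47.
By Fermat: 9^{46} ≡ 1 (mod 47). 603 ≡ 5 (mod 46). So 9^{603} ≡ 9^{5} ≡ 17 (mod 47)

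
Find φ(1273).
1188

Prime factorization: 1273 = 19 × 67
Using the formula φ(n) = n × Π(1 - 1/p) for each prime factor p:
φ(1273) = 1273 × (1 - 1/19) × (1 - 1/67)
φ(1273) = 1188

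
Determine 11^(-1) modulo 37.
11^(-1) ≡ 27 (mod 37). Verification: 11 × 27 = 297 ≡ 1 (mod 37)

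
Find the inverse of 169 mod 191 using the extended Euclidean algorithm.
Extended GCD: 169(26) + 191(-23) = 1. So 169^(-1) ≡ 26 ≡ 26 (mod 191). Verify: 169 × 26 = 4394 ≡ 1 (mod 191)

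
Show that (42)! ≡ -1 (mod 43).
(42)! mod 43 = 42. Since this equals -1 (mod 43), Wilson confirms 43 is prime.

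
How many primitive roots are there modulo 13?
Number of primitive roots mod 13 = φ(12) = 4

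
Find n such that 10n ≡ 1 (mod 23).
10^(-1) ≡ 7 (mod 23). Verification: 10 × 7 = 70 ≡ 1 (mod 23)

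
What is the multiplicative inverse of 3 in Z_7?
5

Using Extended Euclidean Algorithm:
gcd(3, 7) = 1
Bezout coefficients: 3 × -2 + 7 × 1 = 1
So 3 × -2 ≡ 1 (mod 7)
The inverse is -2 mod 7 = 5
Verification: 3 × 5 = 15 = 2 × 7 + 1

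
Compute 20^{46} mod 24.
16

Using successive squaring:
Binary expansion of 46: 101110
Powers of 20 mod 24 (each is the square of the previous):
  20^1 ≡ 20 (mod 24)
  20^2 ≡ 20² = 400 ≡ 16 (mod 24)
  20^4 ≡ 16² = 256 ≡ 16 (mod 24)
  20^8 ≡ 16² = 256 ≡ 16 (mod 24)
  20^16 ≡ 16² = 256 ≡ 16 (mod 24)
  20^32 ≡ 16² = 256 ≡ 16 (mod 24)
46 = 32 + 8 + 4 + 2, so 20^46 = 20^32 × 20^8 × 20^4 × 20^2 ≡ 16 × 16 × 16 × 16 (mod 24)
Multiplying step by step:
  16 × 16 = 256 ≡ 16 (mod 24)
  16 × 16 = 256 ≡ 16 (mod 24)
  16 × 16 = 256 ≡ 16 (mod 24)
Result: 20^46 ≡ 16 (mod 24)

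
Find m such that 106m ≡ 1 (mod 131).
106^(-1) ≡ 110 (mod 131). Verification: 106 × 110 = 11660 ≡ 1 (mod 131)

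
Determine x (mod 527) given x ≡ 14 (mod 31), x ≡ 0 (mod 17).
510

Using the Chinese Remainder Theorem:
M = product of moduli = 527
For equation 1: M_1 = 17, 17 ≡ 17 (mod 31), inverse of 17 mod 31 is 11 (check: 17 × 11 = 187 ≡ 1 (mod 31))
For equation 2: M_2 = 31, 31 ≡ 14 (mod 17), inverse of 31 mod 17 is 11 (check: 14 × 11 = 154 ≡ 1 (mod 17))
Combine: x ≡ Σ r_i×M_i×(M_i⁻¹ mod m_i) = 14×17×11 + 0×31×11 = 2618 + 0 = 2618
2618 mod 527 = 510
x ≡ 510 (mod 527)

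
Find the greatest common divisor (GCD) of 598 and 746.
2

Using the Euclidean algorithm:
598 = 0 × 746 + 598
746 = 1 × 598 + 148
598 = 4 × 148 + 6
148 = 24 × 6 + 4
6 = 1 × 4 + 2
4 = 2 × 2 + 0

GCD(598, 746) = 2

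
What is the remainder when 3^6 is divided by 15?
6 = 4 + 2 (binary 110). Repeated squaring mod 15: 3^1 ≡ 3; 3^2 ≡ 3² = 9 ≡ 9; 3^4 ≡ 9² = 81 ≡ 6. Multiply: 3^6 = 3^4 × 3^2 ≡ 6 × 9 (mod 15): 6 × 9 = 54 ≡ 9. So 3^6 ≡ 9 (mod 15).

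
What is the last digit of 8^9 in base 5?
8 ≡ 3 (mod 5). 9 = 8 + 1 (binary 1001). Repeated squaring mod 5: 3^1 ≡ 3; 3^2 ≡ 3² = 9 ≡ 4; 3^4 ≡ 4² = 16 ≡ 1; 3^8 ≡ 1² = 1 ≡ 1. Multiply: 8^9 ≡ 3^8 × 3^1 ≡ 1 × 3 (mod 5): 1 × 3 = 3 ≡ 3. So 8^9 ≡ 3 (mod 5).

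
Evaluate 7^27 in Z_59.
Using repeated squaring. 27 = 16 + 8 + 2 + 1 (binary 11011). Repeated squaring mod 59: 7^1 ≡ 7; 7^2 ≡ 7² = 49 ≡ 49; 7^4 ≡ 49² = 2401 ≡ 41; 7^8 ≡ 41² = 1681 ≡ 29; 7^16 ≡ 29² = 841 ≡ 15. Multiply: 7^27 = 7^16 × 7^8 × 7^2 × 7^1 ≡ 15 × 29 × 49 × 7 (mod 59): 15 × 29 = 435 ≡ 22; 22 × 49 = 1078 ≡ 16; 16 × 7 = 112 ≡ 53. So 7^27 ≡ 53 (mod 59).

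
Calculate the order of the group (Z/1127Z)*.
924

Prime factorization: 1127 = 7^2 × 23
Using the formula φ(n) = n × Π(1 - 1/p) for each prime factor p:
φ(1127) = 1127 × (1 - 1/7) × (1 - 1/23)
φ(1127) = 924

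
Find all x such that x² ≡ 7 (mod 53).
The square roots of 7 mod 53 are 22 and 31. Verify: 22² = 484 ≡ 7 (mod 53)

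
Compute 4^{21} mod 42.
22

Using successive squaring:
Binary expansion of 21: 10101
Powers of 4 mod 42 (each is the square of the previous):
  4^1 ≡ 4 (mod 42)
  4^2 ≡ 4² = 16 ≡ 16 (mod 42)
  4^4 ≡ 16² = 256 ≡ 4 (mod 42)
  4^8 ≡ 4² = 16 ≡ 16 (mod 42)
  4^16 ≡ 16² = 256 ≡ 4 (mod 42)
21 = 16 + 4 + 1, so 4^21 = 4^16 × 4^4 × 4^1 ≡ 4 × 4 × 4 (mod 42)
Multiplying step by step:
  4 × 4 = 16 ≡ 16 (mod 42)
  16 × 4 = 64 ≡ 22 (mod 42)
Result: 4^21 ≡ 22 (mod 42)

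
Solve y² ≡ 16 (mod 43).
The square roots of 16 mod 43 are 4 and 39. Verify: 4² = 16 ≡ 16 (mod 43)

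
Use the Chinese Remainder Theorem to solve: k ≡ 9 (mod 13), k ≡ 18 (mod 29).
M = 13 × 29 = 377. M₁ = 29, y₁ ≡ 9 (mod 13). M₂ = 13, y₂ ≡ 9 (mod 29). k = 9×29×9 + 18×13×9 ≡ 308 (mod 377)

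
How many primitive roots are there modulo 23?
10

The number of primitive roots modulo p is φ(p-1) = φ(22)
φ(22) = 10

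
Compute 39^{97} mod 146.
87

Using successive squaring:
Binary expansion of 97: 1100001
Powers of 39 mod 146 (each is the square of the previous):
  39^1 ≡ 39 (mod 146)
  39^2 ≡ 39² = 1521 ≡ 61 (mod 146)
  39^4 ≡ 61² = 3721 ≡ 71 (mod 146)
  39^8 ≡ 71² = 5041 ≡ 77 (mod 146)
  39^16 ≡ 77² = 5929 ≡ 89 (mod 146)
  39^32 ≡ 89² = 7921 ≡ 37 (mod 146)
  39^64 ≡ 37² = 1369 ≡ 55 (mod 146)
97 = 64 + 32 + 1, so 39^97 = 39^64 × 39^32 × 39^1 ≡ 55 × 37 × 39 (mod 146)
Multiplying step by step:
  55 × 37 = 2035 ≡ 137 (mod 146)
  137 × 39 = 5343 ≡ 87 (mod 146)
Result: 39^97 ≡ 87 (mod 146)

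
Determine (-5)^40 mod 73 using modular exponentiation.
Using repeated squaring. (-5) ≡ 68 (mod 73). 40 = 32 + 8 (binary 101000). Repeated squaring mod 73: 68^1 ≡ 68; 68^2 ≡ 68² = 4624 ≡ 25; 68^4 ≡ 25² = 625 ≡ 41; 68^8 ≡ 41² = 1681 ≡ 2; 68^16 ≡ 2² = 4 ≡ 4; 68^32 ≡ 4² = 16 ≡ 16. Multiply: (-5)^40 ≡ 68^32 × 68^8 ≡ 16 × 2 (mod 73): 16 × 2 = 32 ≡ 32. So (-5)^40 ≡ 32 (mod 73).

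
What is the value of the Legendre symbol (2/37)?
(2/37) = 2^{18} mod 37 = -1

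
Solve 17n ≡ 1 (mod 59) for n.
17^(-1) ≡ 7 (mod 59). Verification: 17 × 7 = 119 ≡ 1 (mod 59)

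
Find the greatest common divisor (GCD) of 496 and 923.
1

Using the Euclidean algorithm:
496 = 0 × 923 + 496
923 = 1 × 496 + 427
496 = 1 × 427 + 69
427 = 6 × 69 + 13
69 = 5 × 13 + 4
13 = 3 × 4 + 1
4 = 4 × 1 + 0

GCD(496, 923) = 1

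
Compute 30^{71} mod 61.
54

Using successive squaring:
Binary expansion of 71: 1000111
Powers of 30 mod 61 (each is the square of the previous):
  30^1 ≡ 30 (mod 61)
  30^2 ≡ 30² = 900 ≡ 46 (mod 61)
  30^4 ≡ 46² = 2116 ≡ 42 (mod 61)
  30^8 ≡ 42² = 1764 ≡ 56 (mod 61)
  30^16 ≡ 56² = 3136 ≡ 25 (mod 61)
  30^32 ≡ 25² = 625 ≡ 15 (mod 61)
  30^64 ≡ 15² = 225 ≡ 42 (mod 61)
71 = 64 + 4 + 2 + 1, so 30^71 = 30^64 × 30^4 × 30^2 × 30^1 ≡ 42 × 42 × 46 × 30 (mod 61)
Multiplying step by step:
  42 × 42 = 1764 ≡ 56 (mod 61)
  56 × 46 = 2576 ≡ 14 (mod 61)
  14 × 30 = 420 ≡ 54 (mod 61)
Result: 30^71 ≡ 54 (mod 61)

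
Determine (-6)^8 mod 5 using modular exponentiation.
(-6) ≡ 4 (mod 5). 8 = 8 (binary 1000). Repeated squaring mod 5: 4^1 ≡ 4; 4^2 ≡ 4² = 16 ≡ 1; 4^4 ≡ 1² = 1 ≡ 1; 4^8 ≡ 1² = 1 ≡ 1. So (-6)^8 ≡ 1 (mod 5).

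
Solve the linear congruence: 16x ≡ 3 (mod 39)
27

Since gcd(16, 39) = 1 divides 3, a solution exists.
Multiply both sides by the inverse of 16 mod 39:
  16^(-1) mod 39 = 22
  x ≡ 22 × 3 ≡ 66 ≡ 27 (mod 39)
Verification: 16 × 27 = 432 = 11 × 39 + 3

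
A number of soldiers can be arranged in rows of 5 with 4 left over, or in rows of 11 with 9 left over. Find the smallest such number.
M = 5 × 11 = 55. M₁ = 11, y₁ ≡ 1 (mod 5). M₂ = 5, y₂ ≡ 9 (mod 11). r = 4×11×1 + 9×5×9 ≡ 9 (mod 55). The smallest positive such number is 9.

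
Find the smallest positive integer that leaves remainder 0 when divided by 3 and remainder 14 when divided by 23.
M = 3 × 23 = 69. M₁ = 23, y₁ ≡ 2 (mod 3). M₂ = 3, y₂ ≡ 8 (mod 23). z = 0×23×2 + 14×3×8 ≡ 60 (mod 69). The smallest positive such number is 60.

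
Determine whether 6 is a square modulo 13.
By Euler's criterion: 6^{6} ≡ 12 (mod 13). Since this equals -1 (≡ 12), 6 is not a QR.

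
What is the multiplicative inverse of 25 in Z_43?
31

Using Extended Euclidean Algorithm:
gcd(25, 43) = 1
Bezout coefficients: 25 × -12 + 43 × 7 = 1
So 25 × -12 ≡ 1 (mod 43)
The inverse is -12 mod 43 = 31
Verification: 25 × 31 = 775 = 18 × 43 + 1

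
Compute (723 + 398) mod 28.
1

(723 + 398) = 1121
1121 mod 28 = 1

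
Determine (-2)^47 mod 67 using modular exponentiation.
Using repeated squaring. (-2) ≡ 65 (mod 67). 47 = 32 + 8 + 4 + 2 + 1 (binary 101111). Repeated squaring mod 67: 65^1 ≡ 65; 65^2 ≡ 65² = 4225 ≡ 4; 65^4 ≡ 4² = 16 ≡ 16; 65^8 ≡ 16² = 256 ≡ 55; 65^16 ≡ 55² = 3025 ≡ 10; 65^32 ≡ 10² = 100 ≡ 33. Multiply: (-2)^47 ≡ 65^32 × 65^8 × 65^4 × 65^2 × 65^1 ≡ 33 × 55 × 16 × 4 × 65 (mod 67): 33 × 55 = 1815 ≡ 6; 6 × 16 = 96 ≡ 29; 29 × 4 = 116 ≡ 49; 49 × 65 = 3185 ≡ 36. So (-2)^47 ≡ 36 (mod 67).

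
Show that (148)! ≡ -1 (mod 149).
(148)! mod 149 = 148. Since this equals -1 (mod 149), Wilson confirms 149 is prime.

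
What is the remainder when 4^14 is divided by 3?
Using Fermat: 4^{2} ≡ 1 (mod 3). 14 ≡ 0 (mod 2). So 4^{14} ≡ 4^{0} ≡ 1 (mod 3)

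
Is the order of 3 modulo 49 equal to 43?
No, the actual order is 42, not 43.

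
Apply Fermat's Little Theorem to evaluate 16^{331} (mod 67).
16

By Fermat's Little Theorem, a^(p-1) ≡ 1 (mod p) for prime p and gcd(a, p) = 1
Here p = 67, so 16^66 ≡ 1 (mod 67)
We can reduce the exponent: 331 mod 66 = 1
So 16^331 ≡ 16^1 (mod 67)
Computing: 16^1 mod 67 = 16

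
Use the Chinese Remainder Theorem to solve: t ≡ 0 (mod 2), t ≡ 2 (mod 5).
M = 2 × 5 = 10. M₁ = 5, y₁ ≡ 1 (mod 2). M₂ = 2, y₂ ≡ 3 (mod 5). t = 0×5×1 + 2×2×3 ≡ 2 (mod 10)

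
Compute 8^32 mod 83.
Using repeated squaring. 32 = 32 (binary 100000). Repeated squaring mod 83: 8^1 ≡ 8; 8^2 ≡ 8² = 64 ≡ 64; 8^4 ≡ 64² = 4096 ≡ 29; 8^8 ≡ 29² = 841 ≡ 11; 8^16 ≡ 11² = 121 ≡ 38; 8^32 ≡ 38² = 1444 ≡ 33. So 8^32 ≡ 33 (mod 83).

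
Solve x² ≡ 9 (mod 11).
The square roots of 9 mod 11 are 3 and 8. Verify: 3² = 9 ≡ 9 (mod 11)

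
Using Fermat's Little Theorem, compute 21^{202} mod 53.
43

By Fermat's Little Theorem, a^(p-1) ≡ 1 (mod p) for prime p and gcd(a, p) = 1
Here p = 53, so 21^52 ≡ 1 (mod 53)
We can reduce the exponent: 202 mod 52 = 46
So 21^202 ≡ 21^46 (mod 53)
Computing: 21^46 mod 53 = 43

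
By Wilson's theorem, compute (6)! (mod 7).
By Wilson's theorem, (6)! ≡ -1 ≡ 6 (mod 7)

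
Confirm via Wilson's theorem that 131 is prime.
(130)! mod 131 = 130. Since this equals -1 (mod 131), Wilson confirms 131 is prime.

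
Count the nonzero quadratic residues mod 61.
For prime 61, there are (p-1)/2 = (61-1)/2 = 30 quadratic residues (excluding 0).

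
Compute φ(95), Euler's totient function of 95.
72

Prime factorization: 95 = 5 × 19
Using the formula φ(n) = n × Π(1 - 1/p) for each prime factor p:
φ(95) = 95 × (1 - 1/5) × (1 - 1/19)
φ(95) = 72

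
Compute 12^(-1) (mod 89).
12^(-1) ≡ 52 (mod 89). Verification: 12 × 52 = 624 ≡ 1 (mod 89)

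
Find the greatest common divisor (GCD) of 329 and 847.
7

Using the Euclidean algorithm:
329 = 0 × 847 + 329
847 = 2 × 329 + 189
329 = 1 × 189 + 140
189 = 1 × 140 + 49
140 = 2 × 49 + 42
49 = 1 × 42 + 7
42 = 6 × 7 + 0

GCD(329, 847) = 7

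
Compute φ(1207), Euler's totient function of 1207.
1120

Prime factorization: 1207 = 17 × 71
Using the formula φ(n) = n × Π(1 - 1/p) for each prime factor p:
φ(1207) = 1207 × (1 - 1/17) × (1 - 1/71)
φ(1207) = 1120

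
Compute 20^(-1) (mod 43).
20^(-1) ≡ 28 (mod 43). Verification: 20 × 28 = 560 ≡ 1 (mod 43)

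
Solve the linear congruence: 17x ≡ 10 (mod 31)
17

Since gcd(17, 31) = 1 divides 10, a solution exists.
Multiply both sides by the inverse of 17 mod 31:
  17^(-1) mod 31 = 11
  x ≡ 11 × 10 ≡ 110 ≡ 17 (mod 31)
Verification: 17 × 17 = 289 = 9 × 31 + 10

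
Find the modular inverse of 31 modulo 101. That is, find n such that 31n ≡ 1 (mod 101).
88

Using Extended Euclidean Algorithm:
gcd(31, 101) = 1
Bezout coefficients: 31 × -13 + 101 × 4 = 1
So 31 × -13 ≡ 1 (mod 101)
The inverse is -13 mod 101 = 88
Verification: 31 × 88 = 2728 = 27 × 101 + 1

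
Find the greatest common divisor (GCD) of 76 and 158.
2

Using the Euclidean algorithm:
76 = 0 × 158 + 76
158 = 2 × 76 + 6
76 = 12 × 6 + 4
6 = 1 × 4 + 2
4 = 2 × 2 + 0

GCD(76, 158) = 2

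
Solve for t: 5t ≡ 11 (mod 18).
13

Since gcd(5, 18) = 1 divides 11, a solution exists.
Multiply both sides by the inverse of 5 mod 18:
  5^(-1) mod 18 = 11
  x ≡ 11 × 11 ≡ 121 ≡ 13 (mod 18)
Verification: 5 × 13 = 65 = 3 × 18 + 11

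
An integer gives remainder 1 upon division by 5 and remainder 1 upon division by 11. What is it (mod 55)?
M = 5 × 11 = 55. M₁ = 11, y₁ ≡ 1 (mod 5). M₂ = 5, y₂ ≡ 9 (mod 11). x = 1×11×1 + 1×5×9 ≡ 1 (mod 55). The smallest positive such number is 1.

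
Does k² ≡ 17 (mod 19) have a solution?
By Euler's criterion: 17^{9} ≡ 1 (mod 19). Since this equals 1, 17 is a QR.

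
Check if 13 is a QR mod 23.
By Euler's criterion: 13^{11} ≡ 1 (mod 23). Since this equals 1, 13 is a QR.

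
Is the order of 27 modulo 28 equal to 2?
Yes, ord_28(27) = 2.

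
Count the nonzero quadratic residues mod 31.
For prime 31, there are (p-1)/2 = (31-1)/2 = 15 quadratic residues (excluding 0).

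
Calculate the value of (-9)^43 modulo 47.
Using repeated squaring. (-9) ≡ 38 (mod 47). 43 = 32 + 8 + 2 + 1 (binary 101011). Repeated squaring mod 47: 38^1 ≡ 38; 38^2 ≡ 38² = 1444 ≡ 34; 38^4 ≡ 34² = 1156 ≡ 28; 38^8 ≡ 28² = 784 ≡ 32; 38^16 ≡ 32² = 1024 ≡ 37; 38^32 ≡ 37² = 1369 ≡ 6. Multiply: (-9)^43 ≡ 38^32 × 38^8 × 38^2 × 38^1 ≡ 6 × 32 × 34 × 38 (mod 47): 6 × 32 = 192 ≡ 4; 4 × 34 = 136 ≡ 42; 42 × 38 = 1596 ≡ 45. So (-9)^43 ≡ 45 (mod 47).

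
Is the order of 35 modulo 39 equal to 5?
No, the actual order is 6, not 5.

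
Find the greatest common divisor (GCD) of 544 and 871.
1

Using the Euclidean algorithm:
544 = 0 × 871 + 544
871 = 1 × 544 + 327
544 = 1 × 327 + 217
327 = 1 × 217 + 110
217 = 1 × 110 + 107
110 = 1 × 107 + 3
107 = 35 × 3 + 2
3 = 1 × 2 + 1
2 = 2 × 1 + 0

GCD(544, 871) = 1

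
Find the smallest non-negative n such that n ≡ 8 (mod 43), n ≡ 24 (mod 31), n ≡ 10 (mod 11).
2287

Using the Chinese Remainder Theorem:
M = product of moduli = 14663
For equation 1: M_1 = 341, 341 ≡ 40 (mod 43), inverse of 341 mod 43 is 14 (check: 40 × 14 = 560 ≡ 1 (mod 43))
For equation 2: M_2 = 473, 473 ≡ 8 (mod 31), inverse of 473 mod 31 is 4 (check: 8 × 4 = 32 ≡ 1 (mod 31))
For equation 3: M_3 = 1333, 1333 ≡ 2 (mod 11), inverse of 1333 mod 11 is 6 (check: 2 × 6 = 12 ≡ 1 (mod 11))
Combine: n ≡ Σ r_i×M_i×(M_i⁻¹ mod m_i) = 8×341×14 + 24×473×4 + 10×1333×6 = 38192 + 45408 + 79980 = 163580
163580 mod 14663 = 2287
n ≡ 2287 (mod 14663)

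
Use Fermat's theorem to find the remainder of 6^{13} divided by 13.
6

By Fermat's Little Theorem, a^(p-1) ≡ 1 (mod p) for prime p and gcd(a, p) = 1
Here p = 13, so 6^12 ≡ 1 (mod 13)
We can reduce the exponent: 13 mod 12 = 1
So 6^13 ≡ 6^1 (mod 13)
Computing: 6^1 mod 13 = 6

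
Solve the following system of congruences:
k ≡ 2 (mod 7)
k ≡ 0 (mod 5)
30

Using the Chinese Remainder Theorem:
M = product of moduli = 35
For equation 1: M_1 = 5, 5 ≡ 5 (mod 7), inverse of 5 mod 7 is 3 (check: 5 × 3 = 15 ≡ 1 (mod 7))
For equation 2: M_2 = 7, 7 ≡ 2 (mod 5), inverse of 7 mod 5 is 3 (check: 2 × 3 = 6 ≡ 1 (mod 5))
Combine: k ≡ Σ r_i×M_i×(M_i⁻¹ mod m_i) = 2×5×3 + 0×7×3 = 30 + 0 = 30
30 mod 35 = 30
k ≡ 30 (mod 35)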